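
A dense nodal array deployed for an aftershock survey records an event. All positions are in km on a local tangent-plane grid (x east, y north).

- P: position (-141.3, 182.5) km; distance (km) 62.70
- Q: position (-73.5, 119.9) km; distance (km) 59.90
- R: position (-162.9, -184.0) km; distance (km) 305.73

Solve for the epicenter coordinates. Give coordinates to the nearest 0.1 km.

-133.4 km east, 120.3 km north

Circle about each station: (x + 141.3)² + (y − 182.5)² = 62.70²; (x + 73.5)² + (y − 119.9)² = 59.90²; (x + 162.9)² + (y + 184.0)² = 305.73².
Subtracting the P equation from the Q and R equations removes the quadratic terms:
135.6 x − 125.2 y = -33150.40
-43.2 x − 733.0 y = -82419.07
Solving the 2×2 system: x ≈ -133.4, y ≈ 120.3 km.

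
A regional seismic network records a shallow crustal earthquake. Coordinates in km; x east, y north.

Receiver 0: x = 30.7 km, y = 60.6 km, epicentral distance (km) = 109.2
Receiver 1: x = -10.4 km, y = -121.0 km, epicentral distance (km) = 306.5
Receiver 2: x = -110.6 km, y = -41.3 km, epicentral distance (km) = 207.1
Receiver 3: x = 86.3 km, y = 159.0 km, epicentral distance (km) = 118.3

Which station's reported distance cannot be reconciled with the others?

Receiver 1

Solve using three stations at a time. Using Receiver 0, Receiver 2, Receiver 3 (subtract circle equations pairwise → linear system) gives (x, y) ≈ (-31.8, 150.3).
Distances from that point to each station vs reported:
  Receiver 0: calculated 109.3 vs reported 109.2 → residual 0.1 km
  Receiver 1: calculated 272.2 vs reported 306.5 → residual 34.3 km
  Receiver 2: calculated 207.2 vs reported 207.1 → residual 0.1 km
  Receiver 3: calculated 118.4 vs reported 118.3 → residual 0.1 km
Receiver 0, Receiver 2, Receiver 3 are mutually consistent (residuals ≈ 0); Receiver 1 is off by 34.3 km.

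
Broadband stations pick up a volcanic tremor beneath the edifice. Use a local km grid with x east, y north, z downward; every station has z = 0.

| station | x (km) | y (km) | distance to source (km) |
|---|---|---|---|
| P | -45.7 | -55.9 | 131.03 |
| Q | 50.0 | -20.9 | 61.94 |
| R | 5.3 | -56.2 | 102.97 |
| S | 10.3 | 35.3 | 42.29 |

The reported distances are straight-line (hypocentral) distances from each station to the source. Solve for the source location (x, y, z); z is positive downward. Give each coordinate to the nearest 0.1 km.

x ≈ 44.7 km, y ≈ 35.7 km, depth ≈ 24.6 km

Each station gives a sphere (x−x_i)² + (y−y_i)² + z² = d_i² (stations at z=0).
Subtracting the P sphere from Q and R: z² cancels, leaving linear equations in x and y:
191.4 x + 70.0 y = 11055.81
102.0 x − 0.6 y = 4539.27
Solving: x ≈ 44.713, y ≈ 35.683 km (keep extra digits for the depth step; rounded: 44.7, 35.7).
Then from the P sphere: z² = 131.03² − (x + 45.7)² − (y + 55.9)² with x = 44.713, y = 35.683, so z ≈ 24.635 ≈ 24.6 km.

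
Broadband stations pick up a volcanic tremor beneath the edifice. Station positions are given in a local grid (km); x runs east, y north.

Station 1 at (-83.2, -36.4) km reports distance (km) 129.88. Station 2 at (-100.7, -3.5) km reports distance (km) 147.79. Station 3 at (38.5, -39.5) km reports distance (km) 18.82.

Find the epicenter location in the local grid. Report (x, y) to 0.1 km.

Circle about each station: (x + 83.2)² + (y + 36.4)² = 129.88²; (x + 100.7)² + (y + 3.5)² = 147.79²; (x − 38.5)² + (y + 39.5)² = 18.82².
Subtracting the Station 1 equation from the Station 2 and Station 3 equations removes the quadratic terms:
-35.0 x + 65.8 y = -3067.53
243.4 x − 6.2 y = 11309.92
Solving the 2×2 system: x ≈ 45.9, y ≈ -22.2 km.

45.9 km east, -22.2 km north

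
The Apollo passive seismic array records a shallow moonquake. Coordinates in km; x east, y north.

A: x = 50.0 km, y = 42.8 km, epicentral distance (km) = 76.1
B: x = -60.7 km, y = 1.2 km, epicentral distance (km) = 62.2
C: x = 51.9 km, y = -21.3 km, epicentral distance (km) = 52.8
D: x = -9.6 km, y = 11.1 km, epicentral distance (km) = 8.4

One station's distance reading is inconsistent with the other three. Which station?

Solve using three stations at a time. Using A, B, C (subtract circle equations pairwise → linear system) gives (x, y) ≈ (-0.4, -14.2).
Distances from that point to each station vs reported:
  A: calculated 76.1 vs reported 76.1 → residual 0.0 km
  B: calculated 62.2 vs reported 62.2 → residual 0.0 km
  C: calculated 52.8 vs reported 52.8 → residual 0.0 km
  D: calculated 26.9 vs reported 8.4 → residual 18.5 km
A, B, C are mutually consistent (residuals ≈ 0); D is off by 18.5 km.

D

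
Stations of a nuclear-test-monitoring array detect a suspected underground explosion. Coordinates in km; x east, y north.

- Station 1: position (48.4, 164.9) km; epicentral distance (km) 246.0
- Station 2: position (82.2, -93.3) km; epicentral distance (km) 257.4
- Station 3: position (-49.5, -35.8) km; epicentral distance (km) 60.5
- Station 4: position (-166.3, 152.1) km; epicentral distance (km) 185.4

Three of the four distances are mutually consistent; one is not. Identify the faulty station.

Station 2

Solve using three stations at a time. Using Station 1, Station 3, Station 4 (subtract circle equations pairwise → linear system) gives (x, y) ≈ (-108.9, -24.2).
Distances from that point to each station vs reported:
  Station 1: calculated 246.0 vs reported 246.0 → residual 0.0 km
  Station 2: calculated 203.2 vs reported 257.4 → residual 54.2 km
  Station 3: calculated 60.6 vs reported 60.5 → residual 0.1 km
  Station 4: calculated 185.4 vs reported 185.4 → residual 0.0 km
Station 1, Station 3, Station 4 are mutually consistent (residuals ≈ 0); Station 2 is off by 54.2 km.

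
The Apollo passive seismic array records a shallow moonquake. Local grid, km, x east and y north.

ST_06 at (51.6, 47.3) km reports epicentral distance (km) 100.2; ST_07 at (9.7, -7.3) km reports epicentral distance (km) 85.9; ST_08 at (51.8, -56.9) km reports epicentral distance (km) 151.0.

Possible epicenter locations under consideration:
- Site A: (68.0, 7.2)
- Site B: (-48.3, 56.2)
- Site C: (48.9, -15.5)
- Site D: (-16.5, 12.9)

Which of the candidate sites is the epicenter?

Site B

For each candidate, compare |candidate − station| to the reported distance:
Site A: residuals ST_06 56.9, ST_07 25.8, ST_08 84.9 → max 84.9 km
Site B: residuals ST_06 0.1, ST_07 0.1, ST_08 0.0 → max 0.1 km
Site C: residuals ST_06 37.3, ST_07 45.9, ST_08 109.5 → max 109.5 km
Site D: residuals ST_06 23.9, ST_07 52.8, ST_08 53.3 → max 53.3 km
Only Site B has all residuals ≈ 0.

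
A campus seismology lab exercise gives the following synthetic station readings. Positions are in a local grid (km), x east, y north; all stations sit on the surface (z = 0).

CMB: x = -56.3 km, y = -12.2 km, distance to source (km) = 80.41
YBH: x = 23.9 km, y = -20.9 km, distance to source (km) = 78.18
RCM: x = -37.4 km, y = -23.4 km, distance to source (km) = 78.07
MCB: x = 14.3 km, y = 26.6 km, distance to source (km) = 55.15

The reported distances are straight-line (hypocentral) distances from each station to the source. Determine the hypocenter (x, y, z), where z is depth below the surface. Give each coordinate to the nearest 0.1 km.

(-9.0, 29.5, 49.9)

Each station gives a sphere (x−x_i)² + (y−y_i)² + z² = d_i² (stations at z=0).
Subtracting the CMB sphere from YBH and RCM: z² cancels, leaving linear equations in x and y:
160.4 x − 17.4 y = -1956.85
37.8 x − 22.4 y = -1001.37
Solving: x ≈ -8.997, y ≈ 29.521 km (keep extra digits for the depth step; rounded: -9.0, 29.5).
Then from the CMB sphere: z² = 80.41² − (x + 56.3)² − (y + 12.2)² with x = -8.997, y = 29.521, so z ≈ 49.875 ≈ 49.9 km.
Check against MCB (with the unrounded solution): distance 55.13 ≈ 55.15 km. ✓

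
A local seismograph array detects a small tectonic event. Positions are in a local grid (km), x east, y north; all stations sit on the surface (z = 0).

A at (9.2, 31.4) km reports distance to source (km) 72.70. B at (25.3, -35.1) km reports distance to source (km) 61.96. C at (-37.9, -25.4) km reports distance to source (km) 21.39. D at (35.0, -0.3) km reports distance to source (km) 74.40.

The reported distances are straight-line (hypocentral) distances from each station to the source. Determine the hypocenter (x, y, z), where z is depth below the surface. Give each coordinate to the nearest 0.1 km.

x ≈ -32.2 km, y ≈ -24.7 km, depth ≈ 20.6 km

Each station gives a sphere (x−x_i)² + (y−y_i)² + z² = d_i² (stations at z=0).
Subtracting the A sphere from B and C: z² cancels, leaving linear equations in x and y:
32.2 x − 133.0 y = 2247.75
-94.2 x − 113.6 y = 5838.73
Solving: x ≈ -32.200, y ≈ -24.696 km (keep extra digits for the depth step; rounded: -32.2, -24.7).
Then from the A sphere: z² = 72.70² − (x − 9.2)² − (y − 31.4)² with x = -32.200, y = -24.696, so z ≈ 20.605 ≈ 20.6 km.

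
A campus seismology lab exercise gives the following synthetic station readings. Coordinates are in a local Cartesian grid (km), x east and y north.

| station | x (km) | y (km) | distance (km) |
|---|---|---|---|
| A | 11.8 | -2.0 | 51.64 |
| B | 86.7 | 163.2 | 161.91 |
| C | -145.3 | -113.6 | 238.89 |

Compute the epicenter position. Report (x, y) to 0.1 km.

63.2 km east, 3.0 km north

Circle about each station: (x − 11.8)² + (y + 2.0)² = 51.64²; (x − 86.7)² + (y − 163.2)² = 161.91²; (x + 145.3)² + (y + 113.6)² = 238.89².
Subtracting the A equation from the B and C equations removes the quadratic terms:
149.8 x + 330.4 y = 10459.73
-314.2 x − 223.2 y = -20527.93
Solving the 2×2 system: x ≈ 63.2, y ≈ 3.0 km.
Check against A (with the unrounded x, y): √((x − 11.8)²+(y + 2.0)²) = 51.64 ≈ 51.64 km. ✓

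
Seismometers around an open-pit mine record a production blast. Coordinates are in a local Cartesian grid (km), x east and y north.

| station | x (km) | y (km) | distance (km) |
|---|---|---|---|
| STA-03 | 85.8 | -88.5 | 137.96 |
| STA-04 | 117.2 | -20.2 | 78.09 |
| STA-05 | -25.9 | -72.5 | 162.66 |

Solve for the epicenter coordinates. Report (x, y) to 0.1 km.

Circle about each station: (x − 85.8)² + (y + 88.5)² = 137.96²; (x − 117.2)² + (y + 20.2)² = 78.09²; (x + 25.9)² + (y + 72.5)² = 162.66².
Subtracting the STA-03 equation from the STA-04 and STA-05 equations removes the quadratic terms:
62.8 x + 136.6 y = 11884.90
-223.4 x + 32.0 y = -16692.14
Solving the 2×2 system: x ≈ 81.8, y ≈ 49.4 km.

(81.8, 49.4)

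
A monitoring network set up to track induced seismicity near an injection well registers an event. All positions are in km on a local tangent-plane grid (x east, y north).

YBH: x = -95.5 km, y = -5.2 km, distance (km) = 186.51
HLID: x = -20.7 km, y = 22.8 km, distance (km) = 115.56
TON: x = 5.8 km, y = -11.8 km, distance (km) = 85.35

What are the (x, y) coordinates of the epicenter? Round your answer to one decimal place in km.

Circle about each station: (x + 95.5)² + (y + 5.2)² = 186.51²; (x + 20.7)² + (y − 22.8)² = 115.56²; (x − 5.8)² + (y + 11.8)² = 85.35².
Subtracting pairs of circle equations eliminates x²+y² and gives linear equations (the radical axes):
149.6 x + 56.0 y = 13232.91
202.6 x − 13.2 y = 18526.95
Solving the 2×2 system: x ≈ 91.0, y ≈ -6.8 km.
Check against YBH (with the unrounded x, y): √((x + 95.5)²+(y + 5.2)²) = 186.51 ≈ 186.51 km. ✓

(91.0, -6.8)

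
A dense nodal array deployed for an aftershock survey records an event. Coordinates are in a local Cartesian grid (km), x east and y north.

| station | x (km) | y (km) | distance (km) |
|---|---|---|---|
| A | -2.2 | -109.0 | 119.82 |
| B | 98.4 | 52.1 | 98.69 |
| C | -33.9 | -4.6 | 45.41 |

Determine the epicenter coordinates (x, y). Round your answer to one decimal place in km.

Circle about each station: (x + 2.2)² + (y + 109.0)² = 119.82²; (x − 98.4)² + (y − 52.1)² = 98.69²; (x + 33.9)² + (y + 4.6)² = 45.41².
Subtracting the A equation from the B and C equations removes the quadratic terms:
201.2 x + 322.2 y = 5128.25
-63.4 x + 208.8 y = 1579.29
Solving the 2×2 system: x ≈ 9.0, y ≈ 10.3 km.
Check against A (with the unrounded x, y): √((x + 2.2)²+(y + 109.0)²) = 119.82 ≈ 119.82 km. ✓

9.0 km east, 10.3 km north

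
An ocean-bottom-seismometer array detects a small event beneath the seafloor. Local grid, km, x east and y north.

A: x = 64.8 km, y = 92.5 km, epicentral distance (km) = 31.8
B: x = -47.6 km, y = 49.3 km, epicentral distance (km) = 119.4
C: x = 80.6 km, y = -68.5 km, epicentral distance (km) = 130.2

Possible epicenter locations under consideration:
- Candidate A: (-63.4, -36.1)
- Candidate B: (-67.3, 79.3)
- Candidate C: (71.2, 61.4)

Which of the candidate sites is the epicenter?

Candidate C

For each candidate, compare |candidate − station| to the reported distance:
Candidate A: residuals A 149.8, B 32.6, C 17.4 → max 149.8 km
Candidate B: residuals A 101.0, B 83.5, C 78.9 → max 101.0 km
Candidate C: residuals A 0.0, B 0.0, C 0.0 → max 0.0 km
Only Candidate C has all residuals ≈ 0.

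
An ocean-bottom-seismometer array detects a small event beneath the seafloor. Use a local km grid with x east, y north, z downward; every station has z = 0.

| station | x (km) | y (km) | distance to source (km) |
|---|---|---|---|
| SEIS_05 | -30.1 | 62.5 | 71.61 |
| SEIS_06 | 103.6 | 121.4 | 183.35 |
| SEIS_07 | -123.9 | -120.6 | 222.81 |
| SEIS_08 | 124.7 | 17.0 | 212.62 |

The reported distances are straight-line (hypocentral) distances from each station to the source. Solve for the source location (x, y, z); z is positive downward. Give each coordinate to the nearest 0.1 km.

(-68.0, 87.9, 55.2)

Each station gives a sphere (x−x_i)² + (y−y_i)² + z² = d_i² (stations at z=0).
Subtracting the SEIS_05 sphere from SEIS_06 and SEIS_07: z² cancels, leaving linear equations in x and y:
267.4 x + 117.8 y = -7830.57
-187.6 x − 366.2 y = -19432.99
Solving: x ≈ -68.011, y ≈ 87.908 km (keep extra digits for the depth step; rounded: -68.0, 87.9).
Then from the SEIS_05 sphere: z² = 71.61² − (x + 30.1)² − (y − 62.5)² with x = -68.011, y = 87.908, so z ≈ 55.183 ≈ 55.2 km.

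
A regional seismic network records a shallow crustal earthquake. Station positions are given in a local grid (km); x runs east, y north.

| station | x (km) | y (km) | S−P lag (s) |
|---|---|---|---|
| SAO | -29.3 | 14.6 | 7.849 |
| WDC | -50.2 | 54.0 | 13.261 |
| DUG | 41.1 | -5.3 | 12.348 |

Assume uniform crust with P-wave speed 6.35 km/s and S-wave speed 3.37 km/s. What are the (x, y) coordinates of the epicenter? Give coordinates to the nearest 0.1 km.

Distance from S−P lag: d = Δt · v_P v_S / (v_P − v_S) = Δt · (6.35·3.37)/(6.35−3.37) ≈ 7.1810·Δt.
So d_SAO = 56.36, d_WDC = 95.23, d_DUG = 88.67 km.
Circle about each station: (x + 29.3)² + (y − 14.6)² = 56.36²; (x + 50.2)² + (y − 54.0)² = 95.23²; (x − 41.1)² + (y + 5.3)² = 88.67².
Subtracting pairs of circle equations eliminates x²+y² and gives linear equations (the radical axes):
-41.8 x + 78.8 y = -1527.91
140.8 x − 39.8 y = -4040.27
Solving the 2×2 system: x ≈ -40.2, y ≈ -40.7 km.

x ≈ -40.2 km, y ≈ -40.7 km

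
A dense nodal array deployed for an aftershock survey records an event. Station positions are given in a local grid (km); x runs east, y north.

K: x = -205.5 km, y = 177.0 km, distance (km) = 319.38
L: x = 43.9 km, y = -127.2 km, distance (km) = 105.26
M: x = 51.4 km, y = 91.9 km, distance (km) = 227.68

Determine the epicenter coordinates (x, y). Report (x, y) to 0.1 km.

-59.4 km east, -107.0 km north

Circle about each station: (x + 205.5)² + (y − 177.0)² = 319.38²; (x − 43.9)² + (y + 127.2)² = 105.26²; (x − 51.4)² + (y − 91.9)² = 227.68².
Subtracting the K equation from the L and M equations removes the quadratic terms:
498.8 x − 608.4 y = 35471.72
513.8 x − 170.2 y = -12306.28
Solving the 2×2 system: x ≈ -59.4, y ≈ -107.0 km.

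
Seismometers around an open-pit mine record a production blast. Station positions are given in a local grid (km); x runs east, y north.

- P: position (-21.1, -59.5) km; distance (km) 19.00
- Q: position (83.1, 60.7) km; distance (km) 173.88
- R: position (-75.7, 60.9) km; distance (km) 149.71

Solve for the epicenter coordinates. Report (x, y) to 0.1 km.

Circle about each station: (x + 21.1)² + (y + 59.5)² = 19.00²; (x − 83.1)² + (y − 60.7)² = 173.88²; (x + 75.7)² + (y − 60.9)² = 149.71².
Subtracting pairs of circle equations eliminates x²+y² and gives linear equations (the radical axes):
208.4 x + 240.4 y = -23268.61
-109.2 x + 240.8 y = -16598.24
Solving the 2×2 system: x ≈ -21.1, y ≈ -78.5 km.

x ≈ -21.1 km, y ≈ -78.5 km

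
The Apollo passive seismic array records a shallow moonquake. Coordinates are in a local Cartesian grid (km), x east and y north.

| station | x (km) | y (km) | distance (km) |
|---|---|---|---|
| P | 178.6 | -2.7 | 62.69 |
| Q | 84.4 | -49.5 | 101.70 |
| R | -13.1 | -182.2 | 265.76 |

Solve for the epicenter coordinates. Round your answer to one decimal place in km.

Circle about each station: (x − 178.6)² + (y + 2.7)² = 62.69²; (x − 84.4)² + (y + 49.5)² = 101.70²; (x + 13.1)² + (y + 182.2)² = 265.76².
Subtracting the P equation from the Q and R equations removes the quadratic terms:
-188.4 x − 93.6 y = -28744.49
-383.4 x − 359.0 y = -65235.14
Solving the 2×2 system: x ≈ 132.7, y ≈ 40.0 km.

132.7 km east, 40.0 km north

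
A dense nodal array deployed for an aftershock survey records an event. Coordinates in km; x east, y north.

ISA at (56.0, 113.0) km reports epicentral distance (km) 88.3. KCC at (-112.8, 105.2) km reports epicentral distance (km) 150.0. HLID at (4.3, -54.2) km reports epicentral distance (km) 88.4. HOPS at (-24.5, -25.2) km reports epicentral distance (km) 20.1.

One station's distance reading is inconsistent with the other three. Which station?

Solve using three stations at a time. Using ISA, KCC, HLID (subtract circle equations pairwise → linear system) gives (x, y) ≈ (18.7, 33.0).
Distances from that point to each station vs reported:
  ISA: calculated 88.3 vs reported 88.3 → residual 0.0 km
  KCC: calculated 150.0 vs reported 150.0 → residual 0.0 km
  HLID: calculated 88.4 vs reported 88.4 → residual 0.0 km
  HOPS: calculated 72.5 vs reported 20.1 → residual 52.4 km
ISA, KCC, HLID are mutually consistent (residuals ≈ 0); HOPS is off by 52.4 km.

HOPS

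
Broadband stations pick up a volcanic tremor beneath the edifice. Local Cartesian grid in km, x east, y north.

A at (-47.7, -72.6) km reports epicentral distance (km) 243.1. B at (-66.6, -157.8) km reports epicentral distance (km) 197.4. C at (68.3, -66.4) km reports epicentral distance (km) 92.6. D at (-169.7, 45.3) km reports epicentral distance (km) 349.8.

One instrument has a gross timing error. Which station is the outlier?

Solve using three stations at a time. Using B, C, D (subtract circle equations pairwise → linear system) gives (x, y) ≈ (129.6, -135.8).
Distances from that point to each station vs reported:
  A: calculated 188.2 vs reported 243.1 → residual 54.9 km
  B: calculated 197.4 vs reported 197.4 → residual 0.0 km
  C: calculated 92.6 vs reported 92.6 → residual 0.0 km
  D: calculated 349.8 vs reported 349.8 → residual 0.0 km
B, C, D are mutually consistent (residuals ≈ 0); A is off by 54.9 km.

A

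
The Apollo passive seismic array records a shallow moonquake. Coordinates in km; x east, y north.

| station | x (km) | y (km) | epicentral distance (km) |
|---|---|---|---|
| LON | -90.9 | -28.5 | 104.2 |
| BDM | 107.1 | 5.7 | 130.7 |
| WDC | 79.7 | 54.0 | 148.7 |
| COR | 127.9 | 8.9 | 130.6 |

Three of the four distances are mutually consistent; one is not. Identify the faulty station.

COR

Solve using three stations at a time. Using LON, BDM, WDC (subtract circle equations pairwise → linear system) gives (x, y) ≈ (3.1, -73.4).
Distances from that point to each station vs reported:
  LON: calculated 104.2 vs reported 104.2 → residual 0.0 km
  BDM: calculated 130.7 vs reported 130.7 → residual 0.0 km
  WDC: calculated 148.7 vs reported 148.7 → residual 0.0 km
  COR: calculated 149.5 vs reported 130.6 → residual 18.9 km
LON, BDM, WDC are mutually consistent (residuals ≈ 0); COR is off by 18.9 km.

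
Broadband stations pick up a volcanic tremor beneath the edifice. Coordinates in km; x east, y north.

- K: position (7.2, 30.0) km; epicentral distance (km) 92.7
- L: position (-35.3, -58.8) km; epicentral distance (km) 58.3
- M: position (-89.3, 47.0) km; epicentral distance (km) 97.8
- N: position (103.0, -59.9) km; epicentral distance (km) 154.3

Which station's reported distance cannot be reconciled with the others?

Solve using three stations at a time. Using K, M, N (subtract circle equations pairwise → linear system) gives (x, y) ≈ (-50.3, -42.7).
Distances from that point to each station vs reported:
  K: calculated 92.7 vs reported 92.7 → residual 0.0 km
  L: calculated 22.0 vs reported 58.3 → residual 36.3 km
  M: calculated 97.8 vs reported 97.8 → residual 0.0 km
  N: calculated 154.3 vs reported 154.3 → residual 0.0 km
K, M, N are mutually consistent (residuals ≈ 0); L is off by 36.3 km.

L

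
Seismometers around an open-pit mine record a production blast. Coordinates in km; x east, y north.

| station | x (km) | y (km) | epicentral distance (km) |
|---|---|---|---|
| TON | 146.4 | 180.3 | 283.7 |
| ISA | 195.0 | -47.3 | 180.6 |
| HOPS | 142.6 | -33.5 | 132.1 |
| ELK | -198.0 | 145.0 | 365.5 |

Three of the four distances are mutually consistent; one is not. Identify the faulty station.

ELK

Solve using three stations at a time. Using TON, ISA, HOPS (subtract circle equations pairwise → linear system) gives (x, y) ≈ (15.8, -71.7).
Distances from that point to each station vs reported:
  TON: calculated 283.8 vs reported 283.7 → residual 0.1 km
  ISA: calculated 180.8 vs reported 180.6 → residual 0.2 km
  HOPS: calculated 132.4 vs reported 132.1 → residual 0.3 km
  ELK: calculated 304.5 vs reported 365.5 → residual 61.0 km
TON, ISA, HOPS are mutually consistent (residuals ≈ 0); ELK is off by 61.0 km.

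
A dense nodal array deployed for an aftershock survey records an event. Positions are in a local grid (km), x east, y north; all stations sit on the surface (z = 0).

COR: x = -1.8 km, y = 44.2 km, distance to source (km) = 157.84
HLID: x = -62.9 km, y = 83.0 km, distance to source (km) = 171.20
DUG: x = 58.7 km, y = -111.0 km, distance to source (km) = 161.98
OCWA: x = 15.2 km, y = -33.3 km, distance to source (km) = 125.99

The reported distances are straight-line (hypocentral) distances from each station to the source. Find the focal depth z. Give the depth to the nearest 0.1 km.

Each station gives a sphere (x−x_i)² + (y−y_i)² + z² = d_i² (stations at z=0).
Subtracting the COR sphere from HLID and DUG: z² cancels, leaving linear equations in x and y:
-122.2 x + 77.6 y = 4492.56
121.0 x − 310.4 y = 12485.76
Solving: x ≈ -82.806, y ≈ -72.504 km (keep extra digits for the depth step; rounded: -82.8, -72.5).
Then from the COR sphere: z² = 157.84² − (x + 1.8)² − (y − 44.2)² with x = -82.806, y = -72.504, so z ≈ 68.787 ≈ 68.8 km.
Check against OCWA (with the unrounded solution): distance 125.99 ≈ 125.99 km. ✓

depth ≈ 68.8 km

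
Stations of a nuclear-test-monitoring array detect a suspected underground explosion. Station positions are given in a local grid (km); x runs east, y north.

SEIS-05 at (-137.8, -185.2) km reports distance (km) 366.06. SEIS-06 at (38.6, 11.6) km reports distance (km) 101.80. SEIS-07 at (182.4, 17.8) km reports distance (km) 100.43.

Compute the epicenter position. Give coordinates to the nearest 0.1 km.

(108.4, 85.7)

Circle about each station: (x + 137.8)² + (y + 185.2)² = 366.06²; (x − 38.6)² + (y − 11.6)² = 101.80²; (x − 182.4)² + (y − 17.8)² = 100.43².
Subtracting pairs of circle equations eliminates x²+y² and gives linear equations (the radical axes):
352.8 x + 393.6 y = 71973.32
640.4 x + 406.0 y = 104212.46
Solving the 2×2 system: x ≈ 108.4, y ≈ 85.7 km.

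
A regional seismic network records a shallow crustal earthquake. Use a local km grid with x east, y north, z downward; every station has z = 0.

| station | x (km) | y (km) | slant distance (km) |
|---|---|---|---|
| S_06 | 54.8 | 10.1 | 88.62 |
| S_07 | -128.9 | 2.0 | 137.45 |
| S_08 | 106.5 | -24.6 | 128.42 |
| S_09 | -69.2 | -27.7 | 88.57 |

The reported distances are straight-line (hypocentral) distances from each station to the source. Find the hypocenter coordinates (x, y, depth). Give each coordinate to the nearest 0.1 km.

Each station gives a sphere (x−x_i)² + (y−y_i)² + z² = d_i² (stations at z=0).
Subtracting the S_06 sphere from S_07 and S_08: z² cancels, leaving linear equations in x and y:
-367.4 x − 16.2 y = 2475.16
103.4 x − 69.4 y = 204.17
Solving: x ≈ -6.200, y ≈ -12.179 km (keep extra digits for the depth step; rounded: -6.2, -12.2).
Then from the S_06 sphere: z² = 88.62² − (x − 54.8)² − (y − 10.1)² with x = -6.200, y = -12.179, so z ≈ 60.301 ≈ 60.3 km.

x ≈ -6.2 km, y ≈ -12.2 km, depth ≈ 60.3 km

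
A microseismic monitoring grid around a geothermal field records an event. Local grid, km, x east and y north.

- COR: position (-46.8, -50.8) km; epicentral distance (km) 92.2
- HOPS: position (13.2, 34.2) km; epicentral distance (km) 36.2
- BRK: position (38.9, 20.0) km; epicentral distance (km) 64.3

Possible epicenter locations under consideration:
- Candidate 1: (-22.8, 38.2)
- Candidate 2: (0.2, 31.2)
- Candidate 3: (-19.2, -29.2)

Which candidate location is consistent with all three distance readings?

Candidate 1

For each candidate, compare |candidate − station| to the reported distance:
Candidate 1: residuals COR 0.0, HOPS 0.0, BRK 0.0 → max 0.0 km
Candidate 2: residuals COR 2.3, HOPS 22.9, BRK 24.0 → max 24.0 km
Candidate 3: residuals COR 57.2, HOPS 35.0, BRK 11.8 → max 57.2 km
Only Candidate 1 has all residuals ≈ 0.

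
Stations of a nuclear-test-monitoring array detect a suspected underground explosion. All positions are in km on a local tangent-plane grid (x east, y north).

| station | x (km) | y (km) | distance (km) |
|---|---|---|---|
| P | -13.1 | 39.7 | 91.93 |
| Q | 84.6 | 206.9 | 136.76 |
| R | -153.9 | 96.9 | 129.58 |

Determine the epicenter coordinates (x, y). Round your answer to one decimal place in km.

Circle about each station: (x + 13.1)² + (y − 39.7)² = 91.93²; (x − 84.6)² + (y − 206.9)² = 136.76²; (x + 153.9)² + (y − 96.9)² = 129.58².
Subtracting the P equation from the Q and R equations removes the quadratic terms:
195.4 x + 334.4 y = 37964.90
-281.6 x + 114.4 y = 22987.27
Solving the 2×2 system: x ≈ -28.7, y ≈ 130.3 km.
Check against P (with the unrounded x, y): √((x + 13.1)²+(y − 39.7)²) = 91.93 ≈ 91.93 km. ✓

x ≈ -28.7 km, y ≈ 130.3 km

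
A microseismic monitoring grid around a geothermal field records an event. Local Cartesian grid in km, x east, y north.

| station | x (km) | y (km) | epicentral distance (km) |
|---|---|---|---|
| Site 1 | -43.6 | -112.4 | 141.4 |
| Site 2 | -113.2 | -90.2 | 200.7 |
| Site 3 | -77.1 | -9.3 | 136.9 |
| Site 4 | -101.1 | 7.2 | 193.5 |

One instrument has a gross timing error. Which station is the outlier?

Solve using three stations at a time. Using Site 1, Site 2, Site 4 (subtract circle equations pairwise → linear system) gives (x, y) ≈ (83.5, -50.6).
Distances from that point to each station vs reported:
  Site 1: calculated 141.3 vs reported 141.4 → residual 0.1 km
  Site 2: calculated 200.6 vs reported 200.7 → residual 0.1 km
  Site 3: calculated 165.8 vs reported 136.9 → residual 28.9 km
  Site 4: calculated 193.4 vs reported 193.5 → residual 0.1 km
Site 1, Site 2, Site 4 are mutually consistent (residuals ≈ 0); Site 3 is off by 28.9 km.

Site 3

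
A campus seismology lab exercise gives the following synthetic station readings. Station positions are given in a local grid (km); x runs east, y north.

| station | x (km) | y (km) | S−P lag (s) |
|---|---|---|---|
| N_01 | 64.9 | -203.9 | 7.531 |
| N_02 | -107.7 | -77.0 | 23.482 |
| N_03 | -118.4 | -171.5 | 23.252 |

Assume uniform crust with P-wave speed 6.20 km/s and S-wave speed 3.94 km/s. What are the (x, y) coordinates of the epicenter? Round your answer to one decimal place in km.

Distance from S−P lag: d = Δt · v_P v_S / (v_P − v_S) = Δt · (6.20·3.94)/(6.20−3.94) ≈ 10.8088·Δt.
So d_N_01 = 81.40, d_N_02 = 253.81, d_N_03 = 251.33 km.
Circle about each station: (x − 64.9)² + (y + 203.9)² = 81.40²; (x + 107.7)² + (y + 77.0)² = 253.81²; (x + 118.4)² + (y + 171.5)² = 251.33².
Subtracting the N_01 equation from the N_02 and N_03 equations removes the quadratic terms:
-345.2 x + 253.8 y = -86052.49
-366.6 x + 64.8 y = -58897.22
Solving the 2×2 system: x ≈ 132.6, y ≈ -158.7 km.
Check against N_01 (with the unrounded x, y): √((x − 64.9)²+(y + 203.9)²) = 81.41 ≈ 81.40 km. ✓

132.6 km east, -158.7 km north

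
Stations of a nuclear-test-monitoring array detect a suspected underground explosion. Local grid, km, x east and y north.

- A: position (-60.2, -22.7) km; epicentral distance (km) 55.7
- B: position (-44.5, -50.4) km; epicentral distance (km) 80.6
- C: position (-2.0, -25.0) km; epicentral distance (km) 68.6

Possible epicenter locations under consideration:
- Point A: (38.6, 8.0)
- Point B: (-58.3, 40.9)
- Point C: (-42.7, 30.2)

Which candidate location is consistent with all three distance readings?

For each candidate, compare |candidate − station| to the reported distance:
Point A: residuals A 47.8, B 21.0, C 16.3 → max 47.8 km
Point B: residuals A 7.9, B 11.7, C 18.1 → max 18.1 km
Point C: residuals A 0.0, B 0.0, C 0.0 → max 0.0 km
Only Point C has all residuals ≈ 0.

Point C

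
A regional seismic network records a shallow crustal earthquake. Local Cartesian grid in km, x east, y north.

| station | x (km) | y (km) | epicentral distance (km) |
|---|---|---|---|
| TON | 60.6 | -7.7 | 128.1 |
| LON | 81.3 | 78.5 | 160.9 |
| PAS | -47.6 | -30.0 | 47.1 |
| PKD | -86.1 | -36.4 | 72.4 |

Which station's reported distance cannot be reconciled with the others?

Solve using three stations at a time. Using TON, LON, PAS (subtract circle equations pairwise → linear system) gives (x, y) ≈ (-65.7, 13.2).
Distances from that point to each station vs reported:
  TON: calculated 128.0 vs reported 128.1 → residual 0.1 km
  LON: calculated 160.8 vs reported 160.9 → residual 0.1 km
  PAS: calculated 46.9 vs reported 47.1 → residual 0.2 km
  PKD: calculated 53.7 vs reported 72.4 → residual 18.7 km
TON, LON, PAS are mutually consistent (residuals ≈ 0); PKD is off by 18.7 km.

PKD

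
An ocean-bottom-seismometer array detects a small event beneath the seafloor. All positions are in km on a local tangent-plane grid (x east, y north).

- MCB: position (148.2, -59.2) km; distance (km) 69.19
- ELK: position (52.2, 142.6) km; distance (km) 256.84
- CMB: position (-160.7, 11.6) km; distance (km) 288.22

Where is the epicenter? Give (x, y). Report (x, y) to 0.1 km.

100.8 km east, -109.6 km north

Circle about each station: (x − 148.2)² + (y + 59.2)² = 69.19²; (x − 52.2)² + (y − 142.6)² = 256.84²; (x + 160.7)² + (y − 11.6)² = 288.22².
Subtracting pairs of circle equations eliminates x²+y² and gives linear equations (the radical axes):
-192.0 x + 403.6 y = -63587.81
-617.8 x + 141.6 y = -77792.34
Solving the 2×2 system: x ≈ 100.8, y ≈ -109.6 km.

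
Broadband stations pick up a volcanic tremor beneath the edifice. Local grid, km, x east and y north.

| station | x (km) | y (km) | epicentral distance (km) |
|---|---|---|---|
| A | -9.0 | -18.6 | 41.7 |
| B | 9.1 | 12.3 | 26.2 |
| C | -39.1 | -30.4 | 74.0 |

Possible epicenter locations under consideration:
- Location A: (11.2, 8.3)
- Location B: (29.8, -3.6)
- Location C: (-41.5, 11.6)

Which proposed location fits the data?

Location B

For each candidate, compare |candidate − station| to the reported distance:
Location A: residuals A 8.1, B 21.7, C 10.5 → max 21.7 km
Location B: residuals A 0.1, B 0.1, C 0.1 → max 0.1 km
Location C: residuals A 2.7, B 24.4, C 31.9 → max 31.9 km
Only Location B has all residuals ≈ 0.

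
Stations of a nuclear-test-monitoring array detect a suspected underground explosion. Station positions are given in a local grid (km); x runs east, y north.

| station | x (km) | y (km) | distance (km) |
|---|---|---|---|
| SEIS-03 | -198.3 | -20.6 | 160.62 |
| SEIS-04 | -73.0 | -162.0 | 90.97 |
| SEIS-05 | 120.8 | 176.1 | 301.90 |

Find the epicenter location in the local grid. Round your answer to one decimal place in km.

Circle about each station: (x + 198.3)² + (y + 20.6)² = 160.62²; (x + 73.0)² + (y + 162.0)² = 90.97²; (x − 120.8)² + (y − 176.1)² = 301.90².
Subtracting the SEIS-03 equation from the SEIS-04 and SEIS-05 equations removes the quadratic terms:
250.6 x − 282.8 y = 9348.99
638.2 x + 393.4 y = -59488.23
Solving the 2×2 system: x ≈ -47.1, y ≈ -74.8 km.
Check against SEIS-03 (with the unrounded x, y): √((x + 198.3)²+(y + 20.6)²) = 160.62 ≈ 160.62 km. ✓

-47.1 km east, -74.8 km north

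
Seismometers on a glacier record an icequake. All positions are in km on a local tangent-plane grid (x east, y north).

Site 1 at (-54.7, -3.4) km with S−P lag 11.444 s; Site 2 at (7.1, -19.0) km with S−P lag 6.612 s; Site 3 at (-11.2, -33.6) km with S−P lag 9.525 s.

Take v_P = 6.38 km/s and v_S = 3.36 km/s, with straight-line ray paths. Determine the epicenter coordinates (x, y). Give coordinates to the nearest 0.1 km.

21.1 km east, 25.8 km north

Distance from S−P lag: d = Δt · v_P v_S / (v_P − v_S) = Δt · (6.38·3.36)/(6.38−3.36) ≈ 7.0983·Δt.
So d_Site 1 = 81.23, d_Site 2 = 46.93, d_Site 3 = 67.61 km.
Circle about each station: (x + 54.7)² + (y + 3.4)² = 81.23²; (x − 7.1)² + (y + 19.0)² = 46.93²; (x + 11.2)² + (y + 33.6)² = 67.61².
Subtracting the Site 1 equation from the Site 2 and Site 3 equations removes the quadratic terms:
123.6 x − 31.2 y = 1803.65
87.0 x − 60.4 y = 277.95
Solving the 2×2 system: x ≈ 21.1, y ≈ 25.8 km.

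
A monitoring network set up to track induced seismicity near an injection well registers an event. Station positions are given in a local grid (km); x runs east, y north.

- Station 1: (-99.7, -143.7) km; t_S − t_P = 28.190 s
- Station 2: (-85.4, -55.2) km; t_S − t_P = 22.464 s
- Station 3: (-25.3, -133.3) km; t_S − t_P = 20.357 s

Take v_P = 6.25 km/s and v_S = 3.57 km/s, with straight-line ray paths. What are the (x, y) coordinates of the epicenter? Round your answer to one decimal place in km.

97.6 km east, -16.6 km north

Distance from S−P lag: d = Δt · v_P v_S / (v_P − v_S) = Δt · (6.25·3.57)/(6.25−3.57) ≈ 8.3256·Δt.
So d_Station 1 = 234.70, d_Station 2 = 187.03, d_Station 3 = 169.48 km.
Circle about each station: (x + 99.7)² + (y + 143.7)² = 234.70²; (x + 85.4)² + (y + 55.2)² = 187.03²; (x + 25.3)² + (y + 133.3)² = 169.48².
Subtracting pairs of circle equations eliminates x²+y² and gives linear equations (the radical axes):
28.6 x + 177.0 y = -145.71
148.8 x + 20.8 y = 14179.82
Solving the 2×2 system: x ≈ 97.6, y ≈ -16.6 km.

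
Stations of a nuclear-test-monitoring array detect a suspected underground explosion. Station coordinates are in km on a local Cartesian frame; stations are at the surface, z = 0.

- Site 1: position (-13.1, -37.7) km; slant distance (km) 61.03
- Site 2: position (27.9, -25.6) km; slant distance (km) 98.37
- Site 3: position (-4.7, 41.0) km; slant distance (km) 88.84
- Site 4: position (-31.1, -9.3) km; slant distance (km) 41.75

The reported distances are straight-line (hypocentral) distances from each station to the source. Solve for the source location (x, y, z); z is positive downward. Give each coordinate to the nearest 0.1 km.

(-69.1, -18.4, 14.7)

Each station gives a sphere (x−x_i)² + (y−y_i)² + z² = d_i² (stations at z=0).
Subtracting the Site 1 sphere from Site 2 and Site 3: z² cancels, leaving linear equations in x and y:
82.0 x + 24.2 y = -6111.13
16.8 x + 157.4 y = -4057.69
Solving: x ≈ -69.094, y ≈ -18.405 km (keep extra digits for the depth step; rounded: -69.1, -18.4).
Then from the Site 1 sphere: z² = 61.03² − (x + 13.1)² − (y + 37.7)² with x = -69.094, y = -18.405, so z ≈ 14.732 ≈ 14.7 km.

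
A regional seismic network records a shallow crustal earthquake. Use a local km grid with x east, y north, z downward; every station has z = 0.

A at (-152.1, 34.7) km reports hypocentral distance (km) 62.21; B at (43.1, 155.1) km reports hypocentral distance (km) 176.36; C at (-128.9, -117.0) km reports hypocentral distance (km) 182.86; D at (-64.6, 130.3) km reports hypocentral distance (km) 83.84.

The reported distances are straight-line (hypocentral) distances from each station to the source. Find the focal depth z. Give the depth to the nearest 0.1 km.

Each station gives a sphere (x−x_i)² + (y−y_i)² + z² = d_i² (stations at z=0).
Subtracting the A sphere from B and C: z² cancels, leaving linear equations in x and y:
390.4 x + 240.8 y = -25657.65
46.4 x − 303.4 y = -23601.99
Solving: x ≈ -103.902, y ≈ 61.901 km (keep extra digits for the depth step; rounded: -103.9, 61.9).
Then from the A sphere: z² = 62.21² − (x + 152.1)² − (y − 34.7)² with x = -103.902, y = 61.901, so z ≈ 28.410 ≈ 28.4 km.

z ≈ 28.4 km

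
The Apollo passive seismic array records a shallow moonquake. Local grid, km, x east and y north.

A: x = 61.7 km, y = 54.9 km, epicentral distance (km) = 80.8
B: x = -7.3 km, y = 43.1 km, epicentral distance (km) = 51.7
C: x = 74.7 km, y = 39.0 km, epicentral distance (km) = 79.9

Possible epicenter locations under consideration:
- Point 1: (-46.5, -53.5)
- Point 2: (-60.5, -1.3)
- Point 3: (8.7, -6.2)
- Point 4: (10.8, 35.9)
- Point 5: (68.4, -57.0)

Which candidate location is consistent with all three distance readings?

For each candidate, compare |candidate − station| to the reported distance:
Point 1: residuals A 72.4, B 52.6, C 72.6 → max 72.6 km
Point 2: residuals A 53.7, B 17.6, C 61.2 → max 61.2 km
Point 3: residuals A 0.1, B 0.1, C 0.1 → max 0.1 km
Point 4: residuals A 26.5, B 32.2, C 15.9 → max 32.2 km
Point 5: residuals A 31.3, B 73.8, C 16.3 → max 73.8 km
Only Point 3 has all residuals ≈ 0.

Point 3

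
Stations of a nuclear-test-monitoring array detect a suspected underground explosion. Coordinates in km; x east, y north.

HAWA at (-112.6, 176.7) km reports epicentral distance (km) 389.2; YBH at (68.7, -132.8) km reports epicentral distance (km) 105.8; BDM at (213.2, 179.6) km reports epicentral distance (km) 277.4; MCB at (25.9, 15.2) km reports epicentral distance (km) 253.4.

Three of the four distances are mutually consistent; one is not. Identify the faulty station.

MCB

Solve using three stations at a time. Using HAWA, YBH, BDM (subtract circle equations pairwise → linear system) gives (x, y) ≈ (167.1, -93.9).
Distances from that point to each station vs reported:
  HAWA: calculated 389.2 vs reported 389.2 → residual 0.0 km
  YBH: calculated 105.8 vs reported 105.8 → residual 0.0 km
  BDM: calculated 277.4 vs reported 277.4 → residual 0.0 km
  MCB: calculated 178.5 vs reported 253.4 → residual 74.9 km
HAWA, YBH, BDM are mutually consistent (residuals ≈ 0); MCB is off by 74.9 km.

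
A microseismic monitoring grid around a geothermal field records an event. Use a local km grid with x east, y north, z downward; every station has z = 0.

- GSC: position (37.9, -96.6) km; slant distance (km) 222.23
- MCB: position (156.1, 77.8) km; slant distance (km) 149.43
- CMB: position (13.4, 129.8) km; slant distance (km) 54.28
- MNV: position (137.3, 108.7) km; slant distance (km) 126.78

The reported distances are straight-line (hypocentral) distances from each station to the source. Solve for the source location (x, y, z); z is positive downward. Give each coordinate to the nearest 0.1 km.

Each station gives a sphere (x−x_i)² + (y−y_i)² + z² = d_i² (stations at z=0).
Subtracting the GSC sphere from MCB and CMB: z² cancels, leaving linear equations in x and y:
236.4 x + 348.8 y = 46708.93
-49.0 x + 452.8 y = 52699.48
Solving: x ≈ 22.300, y ≈ 118.799 km (keep extra digits for the depth step; rounded: 22.3, 118.8).
Then from the GSC sphere: z² = 222.23² − (x − 37.9)² − (y + 96.6)² with x = 22.300, y = 118.799, so z ≈ 52.403 ≈ 52.4 km.

(22.3, 118.8, 52.4)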